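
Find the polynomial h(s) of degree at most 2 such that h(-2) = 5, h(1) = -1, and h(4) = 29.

Write h(s) = as^2 + bs + c. Substituting each data point gives a linear system:
  4a - 2b + c = 5
  a + b + c = -1
  16a + 4b + c = 29
Solving the system yields a = 2, b = 0, c = -3.
So h(s) = 2s^2 - 3.
Check: h(4) = 29. ✓

h(s) = 2s^2 - 3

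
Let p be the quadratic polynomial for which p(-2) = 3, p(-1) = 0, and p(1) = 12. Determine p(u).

p(u) = 3u^2 + 6u + 3

Using the Lagrange interpolation formula with nodes -2, -1, 1:
  L_0(u) = (u + 1)(u - 1) / 3
  L_1(u) = (u + 2)(u - 1) / -2
  L_2(u) = (u + 2)(u + 1) / 6
Then p(u) = 3·L_0(u) + 0·L_1(u) + 12·L_2(u).
Expanding and collecting terms gives p(u) = 3u^2 + 6u + 3.
Check: p(-2) = 3. ✓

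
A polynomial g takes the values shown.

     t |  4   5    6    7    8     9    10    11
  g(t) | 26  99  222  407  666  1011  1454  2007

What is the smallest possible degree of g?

3

Forward differences of the values at t = 4, 5, 6, 7, 8, 9, 10, 11:
  g  : 26  99  222  407  666  1011  1454  2007
  Δ  : 73  123  185  259  345  443  553
  Δ^2: 50  62  74  86  98  110
  Δ^3: 12  12  12  12  12
  Δ^4: 0  0  0  0
  Δ^5: 0  0  0
  Δ^6: 0  0
  Δ^7: 0
The third differences are constant (12) and nonzero, while all higher differences vanish, so the minimal degree is 3.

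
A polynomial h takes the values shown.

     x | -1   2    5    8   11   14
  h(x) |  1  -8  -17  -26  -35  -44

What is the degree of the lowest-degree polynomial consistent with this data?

Forward differences of the values at x = -1, 2, 5, 8, 11, 14:
  h  : 1  -8  -17  -26  -35  -44
  Δ  : -9  -9  -9  -9  -9
  Δ^2: 0  0  0  0
  Δ^3: 0  0  0
  Δ^4: 0  0
  Δ^5: 0
The first differences are constant (-9) and nonzero, while all higher differences vanish, so the minimal degree is 1.

1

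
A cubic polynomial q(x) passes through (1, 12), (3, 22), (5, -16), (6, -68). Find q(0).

4

Write q(x) = ax^3 + bx^2 + cx + d. Substituting each data point gives a linear system:
  a + b + c + d = 12
  27a + 9b + 3c + d = 22
  125a + 25b + 5c + d = -16
  216a + 36b + 6c + d = -68
Solving the system yields a = -1, b = 3, c = 6, d = 4.
So q(x) = -x^3 + 3x^2 + 6x + 4.
Then q(0) = 4.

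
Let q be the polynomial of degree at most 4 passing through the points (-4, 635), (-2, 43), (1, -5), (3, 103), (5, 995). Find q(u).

Write q(u) = au^4 + bu^3 + cu^2 + du + e. Substituting each data point gives a linear system:
  256a - 64b + 16c - 4d + e = 635
  16a - 8b + 4c - 2d + e = 43
  a + b + c + d + e = -5
  81a + 27b + 9c + 3d + e = 103
  625a + 125b + 25c + 5d + e = 995
Solving the system yields a = 2, b = -2, c = 0, d = 0, e = -5.
So q(u) = 2u^4 - 2u^3 - 5.
Check: q(1) = -5. ✓

q(u) = 2u^4 - 2u^3 - 5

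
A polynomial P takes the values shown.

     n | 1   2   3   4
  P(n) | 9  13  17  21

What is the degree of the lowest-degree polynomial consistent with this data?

1

Forward differences of the values at n = 1, 2, 3, 4:
  P  : 9  13  17  21
  Δ  : 4  4  4
  Δ^2: 0  0
  Δ^3: 0
The first differences are constant (4) and nonzero, while all higher differences vanish, so the minimal degree is 1.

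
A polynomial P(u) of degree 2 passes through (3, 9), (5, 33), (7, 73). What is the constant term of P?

3

Write P(u) = au^2 + bu + c. Substituting each data point gives a linear system:
  9a + 3b + c = 9
  25a + 5b + c = 33
  49a + 7b + c = 73
Solving the system yields a = 2, b = -4, c = 3.
So P(u) = 2u² - 4u + 3.
The constant term is 3.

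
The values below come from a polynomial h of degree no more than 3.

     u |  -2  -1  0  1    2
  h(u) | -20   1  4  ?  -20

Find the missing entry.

The 4 known points determine the degree-3 polynomial uniquely.
Write h(u) = au^3 + bu^2 + cu + d. Substituting each data point gives a linear system:
  -8a + 4b - 2c + d = -20
  -a + b - c + d = 1
  d = 4
  8a + 4b + 2c + d = -20
Solving the system yields a = 1, b = -6, c = -4, d = 4.
So h(u) = u³ - 6u² - 4u + 4.
Then h(1) = -5.

-5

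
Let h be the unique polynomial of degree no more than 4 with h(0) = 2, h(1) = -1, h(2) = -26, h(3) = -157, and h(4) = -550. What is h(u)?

Write h(u) = au^4 + bu^3 + cu^2 + du + e. Substituting each data point gives a linear system:
  e = 2
  a + b + c + d + e = -1
  16a + 8b + 4c + 2d + e = -26
  81a + 27b + 9c + 3d + e = -157
  256a + 64b + 16c + 4d + e = -550
Solving the system yields a = -3, b = 4, c = -2, d = -2, e = 2.
So h(u) = -3u⁴ + 4u³ - 2u² - 2u + 2.
Check: h(3) = -157. ✓

h(u) = -3u^4 + 4u^3 - 2u^2 - 2u + 2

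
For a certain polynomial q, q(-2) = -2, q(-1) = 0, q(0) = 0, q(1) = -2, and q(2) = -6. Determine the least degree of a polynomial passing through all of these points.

Forward differences of the values at x = -2, -1, 0, 1, 2:
  q  : -2  0  0  -2  -6
  Δ  : 2  0  -2  -4
  Δ^2: -2  -2  -2
  Δ^3: 0  0
  Δ^4: 0
The second differences are constant (-2) and nonzero, while all higher differences vanish, so the minimal degree is 2.

2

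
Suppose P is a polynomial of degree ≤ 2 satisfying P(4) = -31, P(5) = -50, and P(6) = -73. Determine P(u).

Using the Lagrange interpolation formula with nodes 4, 5, 6:
  L_0(u) = (u - 5)(u - 6) / 2
  L_1(u) = (u - 4)(u - 6) / -1
  L_2(u) = (u - 4)(u - 5) / 2
Then P(u) = -31·L_0(u) - 50·L_1(u) - 73·L_2(u).
Expanding and collecting terms gives P(u) = -2u^2 - u + 5.
Check: P(6) = -73. ✓

P(u) = -2u^2 - u + 5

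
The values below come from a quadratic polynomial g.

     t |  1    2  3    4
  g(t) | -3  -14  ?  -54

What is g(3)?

-31

The 3 known points determine the degree-2 polynomial uniquely.
Write g(t) = at^2 + bt + c. Substituting each data point gives a linear system:
  a + b + c = -3
  4a + 2b + c = -14
  16a + 4b + c = -54
Solving the system yields a = -3, b = -2, c = 2.
So g(t) = -3t² - 2t + 2.
Then g(3) = -31.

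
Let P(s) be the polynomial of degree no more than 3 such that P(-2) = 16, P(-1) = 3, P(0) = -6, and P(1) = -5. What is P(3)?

Forward differences of the values at s = -2, -1, 0, 1:
  P  : 16  3  -6  -5
  Δ  : -13  -9  1
  Δ^2: 4  10
  Δ^3: 6
The third differences are constant, confirming degree 3.
Interpolating (Newton forward form) and evaluating at s = 3 gives P(3) = 51.

51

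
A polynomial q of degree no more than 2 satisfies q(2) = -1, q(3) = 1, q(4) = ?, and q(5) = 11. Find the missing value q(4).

On equispaced nodes a degree-2 polynomial has vanishing third forward difference, so
  - q(2) + 3·q(3) - 3·q(4) + q(5) = 0.
Substituting the known values and solving for q(4):
  -3·q(4) = -15
  q(4) = 5.

5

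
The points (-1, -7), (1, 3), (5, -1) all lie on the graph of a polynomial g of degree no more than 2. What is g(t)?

Using the Lagrange interpolation formula with nodes -1, 1, 5:
  L_0(t) = (t - 1)(t - 5) / 12
  L_1(t) = (t + 1)(t - 5) / -8
  L_2(t) = (t + 1)(t - 1) / 24
Then g(t) = -7·L_0(t) + 3·L_1(t) - 1·L_2(t).
Expanding and collecting terms gives g(t) = -t² + 5t - 1.
Check: g(5) = -1. ✓

g(t) = -t^2 + 5t - 1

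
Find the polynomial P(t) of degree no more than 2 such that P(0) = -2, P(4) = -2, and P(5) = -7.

P(t) = -t^2 + 4t - 2

Using the Lagrange interpolation formula with nodes 0, 4, 5:
  L_0(t) = (t - 4)(t - 5) / 20
  L_1(t) = t(t - 5) / -4
  L_2(t) = t(t - 4) / 5
Then P(t) = -2·L_0(t) - 2·L_1(t) - 7·L_2(t).
Expanding and collecting terms gives P(t) = -t^2 + 4t - 2.
Check: P(0) = -2. ✓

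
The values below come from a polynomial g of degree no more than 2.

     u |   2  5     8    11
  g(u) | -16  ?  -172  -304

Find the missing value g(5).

-76

On equispaced nodes a degree-2 polynomial has vanishing third forward difference, so
  - g(2) + 3·g(5) - 3·g(8) + g(11) = 0.
Substituting the known values and solving for g(5):
  3·g(5) = -228
  g(5) = -76.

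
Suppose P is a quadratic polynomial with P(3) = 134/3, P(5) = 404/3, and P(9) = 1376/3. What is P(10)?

Using the Lagrange interpolation formula with nodes 3, 5, 9:
  L_0(n) = (n - 5)(n - 9) / 12
  L_1(n) = (n - 3)(n - 9) / -8
  L_2(n) = (n - 3)(n - 5) / 24
Then P(n) = 134/3·L_0(n) + 404/3·L_1(n) + 1376/3·L_2(n).
Expanding and collecting terms gives P(n) = 6n^2 - 3n - 1/3.
Evaluating at n = 10: P(10) = 1709/3.

1709/3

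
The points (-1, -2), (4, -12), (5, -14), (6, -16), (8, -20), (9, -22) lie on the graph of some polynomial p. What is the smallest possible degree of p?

1

Divided differences on the nodes -1, 4, 5, 6, 8, 9:
  order 0: -2  -12  -14  -16  -20  -22
  order 1: -2  -2  -2  -2  -2
  order 2: 0  0  0  0
  order 3: 0  0  0
  order 4: 0  0
  order 5: 0
The order-1 divided differences are all -2 (nonzero) and every higher order vanishes, so the data lies on a polynomial of degree exactly 1.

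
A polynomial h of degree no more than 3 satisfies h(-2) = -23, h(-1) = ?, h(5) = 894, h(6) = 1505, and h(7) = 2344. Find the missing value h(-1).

0

The 4 known points determine the degree-3 polynomial uniquely.
Write h(s) = as^3 + bs^2 + cs + d. Substituting each data point gives a linear system:
  -8a + 4b - 2c + d = -23
  125a + 25b + 5c + d = 894
  216a + 36b + 6c + d = 1505
  343a + 49b + 7c + d = 2344
Solving the system yields a = 6, b = 6, c = -1, d = -1.
So h(s) = 6s³ + 6s² - s - 1.
Then h(-1) = 0.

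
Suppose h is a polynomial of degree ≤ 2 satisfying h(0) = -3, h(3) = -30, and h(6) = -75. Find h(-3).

6

Using the Lagrange interpolation formula with nodes 0, 3, 6:
  L_0(u) = (u - 3)(u - 6) / 18
  L_1(u) = u(u - 6) / -9
  L_2(u) = u(u - 3) / 18
Then h(u) = -3·L_0(u) - 30·L_1(u) - 75·L_2(u).
Expanding and collecting terms gives h(u) = -u^2 - 6u - 3.
Evaluating at u = -3: h(-3) = 6.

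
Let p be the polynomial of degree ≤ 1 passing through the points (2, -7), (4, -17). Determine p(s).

Using the Lagrange interpolation formula with nodes 2, 4:
  L_0(s) = (s - 4) / -2
  L_1(s) = (s - 2) / 2
Then p(s) = -7·L_0(s) - 17·L_1(s).
Expanding and collecting terms gives p(s) = -5s + 3.
Check: p(4) = -17. ✓

p(s) = -5s + 3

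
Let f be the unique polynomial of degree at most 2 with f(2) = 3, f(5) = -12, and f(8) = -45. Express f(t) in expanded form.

Using the Lagrange interpolation formula with nodes 2, 5, 8:
  L_0(t) = (t - 5)(t - 8) / 18
  L_1(t) = (t - 2)(t - 8) / -9
  L_2(t) = (t - 2)(t - 5) / 18
Then f(t) = 3·L_0(t) - 12·L_1(t) - 45·L_2(t).
Expanding and collecting terms gives f(t) = -t^2 + 2t + 3.
Check: f(8) = -45. ✓

f(t) = -t^2 + 2t + 3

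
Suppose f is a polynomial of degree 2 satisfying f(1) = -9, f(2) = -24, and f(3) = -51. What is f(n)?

Write f(n) = an^2 + bn + c. Substituting each data point gives a linear system:
  a + b + c = -9
  4a + 2b + c = -24
  9a + 3b + c = -51
Solving the system yields a = -6, b = 3, c = -6.
So f(n) = -6n² + 3n - 6.
Check: f(2) = -24. ✓

f(n) = -6n^2 + 3n - 6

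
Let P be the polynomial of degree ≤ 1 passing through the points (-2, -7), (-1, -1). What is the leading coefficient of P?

Write P(n) = an + b. Substituting each data point gives a linear system:
  -2a + b = -7
  -a + b = -1
Solving the system yields a = 6, b = 5.
So P(n) = 6n + 5.
The leading coefficient is 6.

6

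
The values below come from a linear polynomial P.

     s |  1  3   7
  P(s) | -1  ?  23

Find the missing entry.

7

The 2 known points determine the degree-1 polynomial uniquely.
Write P(s) = as + b. Substituting each data point gives a linear system:
  a + b = -1
  7a + b = 23
Solving the system yields a = 4, b = -5.
So P(s) = 4s - 5.
Then P(3) = 7.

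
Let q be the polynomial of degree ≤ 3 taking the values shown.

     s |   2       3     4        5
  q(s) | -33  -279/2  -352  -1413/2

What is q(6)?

-1239

Write q(s) = as^3 + bs^2 + cs + d. Substituting each data point gives a linear system:
  8a + 4b + 2c + d = -33
  27a + 9b + 3c + d = -279/2
  64a + 16b + 4c + d = -352
  125a + 25b + 5c + d = -1413/2
Solving the system yields a = -6, b = 1, c = 5/2, d = 6.
So q(s) = -6s^3 + s^2 + (5/2)s + 6.
Then q(6) = -1239.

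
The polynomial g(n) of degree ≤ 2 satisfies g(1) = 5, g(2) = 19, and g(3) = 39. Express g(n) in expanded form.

g(n) = 3n^2 + 5n - 3

Write g(n) = an^2 + bn + c. Substituting each data point gives a linear system:
  a + b + c = 5
  4a + 2b + c = 19
  9a + 3b + c = 39
Solving the system yields a = 3, b = 5, c = -3.
So g(n) = 3n^2 + 5n - 3.
Check: g(3) = 39. ✓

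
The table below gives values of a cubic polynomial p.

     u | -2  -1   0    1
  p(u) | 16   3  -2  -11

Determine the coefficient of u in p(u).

Write p(u) = au^3 + bu^2 + cu + d. Substituting each data point gives a linear system:
  -8a + 4b - 2c + d = 16
  -a + b - c + d = 3
  d = -2
  a + b + c + d = -11
Solving the system yields a = -2, b = -2, c = -5, d = -2.
So p(u) = -2u³ - 2u² - 5u - 2.
The coefficient of u is -5.

-5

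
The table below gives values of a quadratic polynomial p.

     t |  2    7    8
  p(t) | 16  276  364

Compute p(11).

700

Using the Lagrange interpolation formula with nodes 2, 7, 8:
  L_0(t) = (t - 7)(t - 8) / 30
  L_1(t) = (t - 2)(t - 8) / -5
  L_2(t) = (t - 2)(t - 7) / 6
Then p(t) = 16·L_0(t) + 276·L_1(t) + 364·L_2(t).
Expanding and collecting terms gives p(t) = 6t² - 2t - 4.
Evaluating at t = 11: p(11) = 700.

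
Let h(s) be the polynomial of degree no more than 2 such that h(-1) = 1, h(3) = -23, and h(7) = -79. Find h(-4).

Write h(s) = as^2 + bs + c. Substituting each data point gives a linear system:
  a - b + c = 1
  9a + 3b + c = -23
  49a + 7b + c = -79
Solving the system yields a = -1, b = -4, c = -2.
So h(s) = -s² - 4s - 2.
Then h(-4) = -2.

-2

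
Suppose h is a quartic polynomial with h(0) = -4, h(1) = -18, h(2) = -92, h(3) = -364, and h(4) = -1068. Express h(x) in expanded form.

Write h(x) = ax^4 + bx^3 + cx^2 + dx + e. Substituting each data point gives a linear system:
  e = -4
  a + b + c + d + e = -18
  16a + 8b + 4c + 2d + e = -92
  81a + 27b + 9c + 3d + e = -364
  256a + 64b + 16c + 4d + e = -1068
Solving the system yields a = -4, b = 1, c = -5, d = -6, e = -4.
So h(x) = -4x⁴ + x³ - 5x² - 6x - 4.
Check: h(3) = -364. ✓

h(x) = -4x^4 + x^3 - 5x^2 - 6x - 4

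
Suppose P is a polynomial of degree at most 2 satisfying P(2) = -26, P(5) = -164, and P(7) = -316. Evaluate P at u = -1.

4

Write P(u) = au^2 + bu + c. Substituting each data point gives a linear system:
  4a + 2b + c = -26
  25a + 5b + c = -164
  49a + 7b + c = -316
Solving the system yields a = -6, b = -4, c = 6.
So P(u) = -6u^2 - 4u + 6.
Then P(-1) = 4.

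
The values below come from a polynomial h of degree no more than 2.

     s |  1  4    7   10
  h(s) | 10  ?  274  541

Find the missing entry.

The 3 known points determine the degree-2 polynomial uniquely.
Write h(s) = as^2 + bs + c. Substituting each data point gives a linear system:
  a + b + c = 10
  49a + 7b + c = 274
  100a + 10b + c = 541
Solving the system yields a = 5, b = 4, c = 1.
So h(s) = 5s² + 4s + 1.
Then h(4) = 97.

97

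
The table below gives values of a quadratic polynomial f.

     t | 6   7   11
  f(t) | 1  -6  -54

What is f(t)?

Using the Lagrange interpolation formula with nodes 6, 7, 11:
  L_0(t) = (t - 7)(t - 11) / 5
  L_1(t) = (t - 6)(t - 11) / -4
  L_2(t) = (t - 6)(t - 7) / 20
Then f(t) = 1·L_0(t) - 6·L_1(t) - 54·L_2(t).
Expanding and collecting terms gives f(t) = -t^2 + 6t + 1.
Check: f(6) = 1. ✓

f(t) = -t^2 + 6t + 1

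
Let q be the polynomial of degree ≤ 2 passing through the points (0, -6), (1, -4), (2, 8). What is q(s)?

Using the Lagrange interpolation formula with nodes 0, 1, 2:
  L_0(s) = (s - 1)(s - 2) / 2
  L_1(s) = s(s - 2) / -1
  L_2(s) = s(s - 1) / 2
Then q(s) = -6·L_0(s) - 4·L_1(s) + 8·L_2(s).
Expanding and collecting terms gives q(s) = 5s^2 - 3s - 6.
Check: q(1) = -4. ✓

q(s) = 5s^2 - 3s - 6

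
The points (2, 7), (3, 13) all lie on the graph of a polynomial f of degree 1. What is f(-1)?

Using the Lagrange interpolation formula with nodes 2, 3:
  L_0(u) = (u - 3) / -1
  L_1(u) = (u - 2) / 1
Then f(u) = 7·L_0(u) + 13·L_1(u).
Expanding and collecting terms gives f(u) = 6u - 5.
Evaluating at u = -1: f(-1) = -11.

-11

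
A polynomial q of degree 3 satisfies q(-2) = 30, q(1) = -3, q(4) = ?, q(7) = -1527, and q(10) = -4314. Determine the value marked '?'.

On equispaced nodes a degree-3 polynomial has vanishing fourth forward difference, so
  q(-2) - 4·q(1) + 6·q(4) - 4·q(7) + q(10) = 0.
Substituting the known values and solving for q(4):
  6·q(4) = -1836
  q(4) = -306.

-306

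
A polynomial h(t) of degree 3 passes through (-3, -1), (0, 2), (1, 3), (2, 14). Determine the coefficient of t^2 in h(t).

2

Write h(t) = at^3 + bt^2 + ct + d. Substituting each data point gives a linear system:
  -27a + 9b - 3c + d = -1
  d = 2
  a + b + c + d = 3
  8a + 4b + 2c + d = 14
Solving the system yields a = 1, b = 2, c = -2, d = 2.
So h(t) = t^3 + 2t^2 - 2t + 2.
The coefficient of t^2 is 2.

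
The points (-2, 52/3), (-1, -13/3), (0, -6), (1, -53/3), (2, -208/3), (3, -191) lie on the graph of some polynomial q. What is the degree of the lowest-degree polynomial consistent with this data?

Forward differences of the values at u = -2, -1, 0, 1, 2, 3:
  q  : 52/3  -13/3  -6  -53/3  -208/3  -191
  Δ  : -65/3  -5/3  -35/3  -155/3  -365/3
  Δ^2: 20  -10  -40  -70
  Δ^3: -30  -30  -30
  Δ^4: 0  0
  Δ^5: 0
The third differences are constant (-30) and nonzero, while all higher differences vanish, so the minimal degree is 3.

3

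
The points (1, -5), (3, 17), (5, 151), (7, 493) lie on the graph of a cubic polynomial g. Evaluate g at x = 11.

2185

Using the Lagrange interpolation formula with nodes 1, 3, 5, 7:
  L_0(x) = (x - 3)(x - 5)(x - 7) / -48
  L_1(x) = (x - 1)(x - 5)(x - 7) / 16
  L_2(x) = (x - 1)(x - 3)(x - 7) / -16
  L_3(x) = (x - 1)(x - 3)(x - 5) / 48
Then g(x) = -5·L_0(x) + 17·L_1(x) + 151·L_2(x) + 493·L_3(x).
Expanding and collecting terms gives g(x) = 2x^3 - 4x^2 + x - 4.
Evaluating at x = 11: g(11) = 2185.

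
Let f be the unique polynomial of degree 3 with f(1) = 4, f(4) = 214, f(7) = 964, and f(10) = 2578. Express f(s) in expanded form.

Write f(s) = as^3 + bs^2 + cs + d. Substituting each data point gives a linear system:
  a + b + c + d = 4
  64a + 16b + 4c + d = 214
  343a + 49b + 7c + d = 964
  1000a + 100b + 10c + d = 2578
Solving the system yields a = 2, b = 6, c = -2, d = -2.
So f(s) = 2s^3 + 6s^2 - 2s - 2.
Check: f(7) = 964. ✓

f(s) = 2s^3 + 6s^2 - 2s - 2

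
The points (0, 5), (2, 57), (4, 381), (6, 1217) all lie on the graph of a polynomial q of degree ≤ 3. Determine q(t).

q(t) = 5t^3 + 4t^2 - 2t + 5

Using the Lagrange interpolation formula with nodes 0, 2, 4, 6:
  L_0(t) = (t - 2)(t - 4)(t - 6) / -48
  L_1(t) = t(t - 4)(t - 6) / 16
  L_2(t) = t(t - 2)(t - 6) / -16
  L_3(t) = t(t - 2)(t - 4) / 48
Then q(t) = 5·L_0(t) + 57·L_1(t) + 381·L_2(t) + 1217·L_3(t).
Expanding and collecting terms gives q(t) = 5t³ + 4t² - 2t + 5.
Check: q(4) = 381. ✓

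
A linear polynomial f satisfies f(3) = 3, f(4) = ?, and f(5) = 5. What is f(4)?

4

The 2 known points determine the degree-1 polynomial uniquely.
Write f(s) = as + b. Substituting each data point gives a linear system:
  3a + b = 3
  5a + b = 5
Solving the system yields a = 1, b = 0.
So f(s) = s.
Then f(4) = 4.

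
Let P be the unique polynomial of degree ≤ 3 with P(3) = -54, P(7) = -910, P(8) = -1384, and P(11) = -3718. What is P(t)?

Write P(t) = at^3 + bt^2 + ct + d. Substituting each data point gives a linear system:
  27a + 9b + 3c + d = -54
  343a + 49b + 7c + d = -910
  512a + 64b + 8c + d = -1384
  1331a + 121b + 11c + d = -3718
Solving the system yields a = -3, b = 2, c = 3, d = 0.
So P(t) = -3t^3 + 2t^2 + 3t.
Check: P(8) = -1384. ✓

P(t) = -3t^3 + 2t^2 + 3t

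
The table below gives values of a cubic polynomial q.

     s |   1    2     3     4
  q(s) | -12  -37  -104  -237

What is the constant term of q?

-5

Write q(s) = as^3 + bs^2 + cs + d. Substituting each data point gives a linear system:
  a + b + c + d = -12
  8a + 4b + 2c + d = -37
  27a + 9b + 3c + d = -104
  64a + 16b + 4c + d = -237
Solving the system yields a = -4, b = 3, c = -6, d = -5.
So q(s) = -4s³ + 3s² - 6s - 5.
The constant term is -5.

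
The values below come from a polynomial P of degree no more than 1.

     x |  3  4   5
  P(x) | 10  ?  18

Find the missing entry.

14

On equispaced nodes a degree-1 polynomial has vanishing second forward difference, so
  P(3) - 2·P(4) + P(5) = 0.
Substituting the known values and solving for P(4):
  -2·P(4) = -28
  P(4) = 14.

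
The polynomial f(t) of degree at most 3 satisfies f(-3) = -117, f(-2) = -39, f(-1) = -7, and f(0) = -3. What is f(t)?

Write f(t) = at^3 + bt^2 + ct + d. Substituting each data point gives a linear system:
  -27a + 9b - 3c + d = -117
  -8a + 4b - 2c + d = -39
  -a + b - c + d = -7
  d = -3
Solving the system yields a = 3, b = -5, c = -4, d = -3.
So f(t) = 3t^3 - 5t^2 - 4t - 3.
Check: f(0) = -3. ✓

f(t) = 3t^3 - 5t^2 - 4t - 3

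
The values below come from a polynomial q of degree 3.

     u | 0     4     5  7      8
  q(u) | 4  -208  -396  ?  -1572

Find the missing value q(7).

-1060

The 4 known points determine the degree-3 polynomial uniquely.
Write q(u) = au^3 + bu^2 + cu + d. Substituting each data point gives a linear system:
  d = 4
  64a + 16b + 4c + d = -208
  125a + 25b + 5c + d = -396
  512a + 64b + 8c + d = -1572
Solving the system yields a = -3, b = 0, c = -5, d = 4.
So q(u) = -3u^3 - 5u + 4.
Then q(7) = -1060.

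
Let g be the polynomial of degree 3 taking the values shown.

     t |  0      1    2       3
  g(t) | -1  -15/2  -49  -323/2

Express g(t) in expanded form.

Using the Lagrange interpolation formula with nodes 0, 1, 2, 3:
  L_0(t) = (t - 1)(t - 2)(t - 3) / -6
  L_1(t) = t(t - 2)(t - 3) / 2
  L_2(t) = t(t - 1)(t - 3) / -2
  L_3(t) = t(t - 1)(t - 2) / 6
Then g(t) = -1·L_0(t) - 15/2·L_1(t) - 49·L_2(t) - 323/2·L_3(t).
Expanding and collecting terms gives g(t) = -6t³ + (1/2)t² - t - 1.
Check: g(0) = -1. ✓

g(t) = -6t^3 + (1/2)t^2 - t - 1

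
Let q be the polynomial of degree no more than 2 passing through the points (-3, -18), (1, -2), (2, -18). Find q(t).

q(t) = -4t^2 - 4t + 6

Write q(t) = at^2 + bt + c. Substituting each data point gives a linear system:
  9a - 3b + c = -18
  a + b + c = -2
  4a + 2b + c = -18
Solving the system yields a = -4, b = -4, c = 6.
So q(t) = -4t^2 - 4t + 6.
Check: q(-3) = -18. ✓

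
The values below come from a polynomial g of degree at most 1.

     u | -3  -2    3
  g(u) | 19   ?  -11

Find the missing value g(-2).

14

The 2 known points determine the degree-1 polynomial uniquely.
Write g(u) = au + b. Substituting each data point gives a linear system:
  -3a + b = 19
  3a + b = -11
Solving the system yields a = -5, b = 4.
So g(u) = -5u + 4.
Then g(-2) = 14.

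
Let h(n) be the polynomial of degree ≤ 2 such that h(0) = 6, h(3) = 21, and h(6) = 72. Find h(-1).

Using the Lagrange interpolation formula with nodes 0, 3, 6:
  L_0(n) = (n - 3)(n - 6) / 18
  L_1(n) = n(n - 6) / -9
  L_2(n) = n(n - 3) / 18
Then h(n) = 6·L_0(n) + 21·L_1(n) + 72·L_2(n).
Expanding and collecting terms gives h(n) = 2n^2 - n + 6.
Evaluating at n = -1: h(-1) = 9.

9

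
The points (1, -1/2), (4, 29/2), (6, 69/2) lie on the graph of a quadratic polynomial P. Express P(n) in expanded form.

P(n) = n^2 - 3/2

Write P(n) = an^2 + bn + c. Substituting each data point gives a linear system:
  a + b + c = -1/2
  16a + 4b + c = 29/2
  36a + 6b + c = 69/2
Solving the system yields a = 1, b = 0, c = -3/2.
So P(n) = n^2 - 3/2.
Check: P(4) = 29/2. ✓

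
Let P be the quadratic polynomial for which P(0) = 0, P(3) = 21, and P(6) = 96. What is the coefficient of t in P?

-2

Write P(t) = at^2 + bt + c. Substituting each data point gives a linear system:
  c = 0
  9a + 3b + c = 21
  36a + 6b + c = 96
Solving the system yields a = 3, b = -2, c = 0.
So P(t) = 3t^2 - 2t.
The coefficient of t is -2.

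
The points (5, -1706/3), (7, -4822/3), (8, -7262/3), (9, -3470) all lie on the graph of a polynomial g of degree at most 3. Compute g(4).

-850/3

Using the Lagrange interpolation formula with nodes 5, 7, 8, 9:
  L_0(n) = (n - 7)(n - 8)(n - 9) / -24
  L_1(n) = (n - 5)(n - 8)(n - 9) / 4
  L_2(n) = (n - 5)(n - 7)(n - 9) / -3
  L_3(n) = (n - 5)(n - 7)(n - 8) / 8
Then g(n) = -1706/3·L_0(n) - 4822/3·L_1(n) - 7262/3·L_2(n) - 3470·L_3(n).
Expanding and collecting terms gives g(n) = -5n³ + 2n² + (5/3)n - 2.
Evaluating at n = 4: g(4) = -850/3.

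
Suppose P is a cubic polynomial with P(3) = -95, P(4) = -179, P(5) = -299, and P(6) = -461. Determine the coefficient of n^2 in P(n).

-6

Write P(n) = an^3 + bn^2 + cn + d. Substituting each data point gives a linear system:
  27a + 9b + 3c + d = -95
  64a + 16b + 4c + d = -179
  125a + 25b + 5c + d = -299
  216a + 36b + 6c + d = -461
Solving the system yields a = -1, b = -6, c = -5, d = 1.
So P(n) = -n^3 - 6n^2 - 5n + 1.
The coefficient of n^2 is -6.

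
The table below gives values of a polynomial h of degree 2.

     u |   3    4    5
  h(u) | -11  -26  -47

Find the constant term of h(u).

-2

Write h(u) = au^2 + bu + c. Substituting each data point gives a linear system:
  9a + 3b + c = -11
  16a + 4b + c = -26
  25a + 5b + c = -47
Solving the system yields a = -3, b = 6, c = -2.
So h(u) = -3u^2 + 6u - 2.
The constant term is -2.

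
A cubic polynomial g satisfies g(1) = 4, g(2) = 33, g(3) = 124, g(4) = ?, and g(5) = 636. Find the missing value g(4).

On equispaced nodes a degree-3 polynomial has vanishing fourth forward difference, so
  g(1) - 4·g(2) + 6·g(3) - 4·g(4) + g(5) = 0.
Substituting the known values and solving for g(4):
  -4·g(4) = -1252
  g(4) = 313.

313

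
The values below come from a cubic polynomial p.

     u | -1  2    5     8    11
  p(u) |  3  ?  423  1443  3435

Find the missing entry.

On equispaced nodes a degree-3 polynomial has vanishing fourth forward difference, so
  p(-1) - 4·p(2) + 6·p(5) - 4·p(8) + p(11) = 0.
Substituting the known values and solving for p(2):
  -4·p(2) = -204
  p(2) = 51.

51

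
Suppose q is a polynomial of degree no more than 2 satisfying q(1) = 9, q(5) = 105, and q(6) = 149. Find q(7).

201

Write q(t) = at^2 + bt + c. Substituting each data point gives a linear system:
  a + b + c = 9
  25a + 5b + c = 105
  36a + 6b + c = 149
Solving the system yields a = 4, b = 0, c = 5.
So q(t) = 4t² + 5.
Then q(7) = 201.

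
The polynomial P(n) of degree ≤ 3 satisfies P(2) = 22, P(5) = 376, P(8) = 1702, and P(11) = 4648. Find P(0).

6

Forward differences of the values at n = 2, 5, 8, 11:
  P  : 22  376  1702  4648
  Δ  : 354  1326  2946
  Δ^2: 972  1620
  Δ^3: 648
The third differences are constant, confirming degree 3.
Interpolating (Newton forward form) and evaluating at n = 0 gives P(0) = 6.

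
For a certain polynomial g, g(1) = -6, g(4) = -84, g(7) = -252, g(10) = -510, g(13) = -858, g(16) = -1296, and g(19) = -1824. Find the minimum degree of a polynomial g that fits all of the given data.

Forward differences of the values at x = 1, 4, 7, 10, 13, 16, 19:
  g  : -6  -84  -252  -510  -858  -1296  -1824
  Δ  : -78  -168  -258  -348  -438  -528
  Δ^2: -90  -90  -90  -90  -90
  Δ^3: 0  0  0  0
  Δ^4: 0  0  0
  Δ^5: 0  0
  Δ^6: 0
The second differences are constant (-90) and nonzero, while all higher differences vanish, so the minimal degree is 2.

2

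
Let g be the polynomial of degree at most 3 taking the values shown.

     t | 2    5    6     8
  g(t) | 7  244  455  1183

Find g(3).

38

Write g(t) = at^3 + bt^2 + ct + d. Substituting each data point gives a linear system:
  8a + 4b + 2c + d = 7
  125a + 25b + 5c + d = 244
  216a + 36b + 6c + d = 455
  512a + 64b + 8c + d = 1183
Solving the system yields a = 3, b = -6, c = 4, d = -1.
So g(t) = 3t³ - 6t² + 4t - 1.
Then g(3) = 38.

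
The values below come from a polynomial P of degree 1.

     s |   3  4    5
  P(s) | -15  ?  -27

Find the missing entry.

On equispaced nodes a degree-1 polynomial has vanishing second forward difference, so
  P(3) - 2·P(4) + P(5) = 0.
Substituting the known values and solving for P(4):
  -2·P(4) = 42
  P(4) = -21.

-21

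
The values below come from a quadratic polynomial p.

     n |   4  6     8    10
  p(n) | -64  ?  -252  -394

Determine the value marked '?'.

-142

The 3 known points determine the degree-2 polynomial uniquely.
Write p(n) = an^2 + bn + c. Substituting each data point gives a linear system:
  16a + 4b + c = -64
  64a + 8b + c = -252
  100a + 10b + c = -394
Solving the system yields a = -4, b = 1, c = -4.
So p(n) = -4n² + n - 4.
Then p(6) = -142.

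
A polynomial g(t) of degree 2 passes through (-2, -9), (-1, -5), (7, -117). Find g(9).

-185

Using the Lagrange interpolation formula with nodes -2, -1, 7:
  L_0(t) = (t + 1)(t - 7) / 9
  L_1(t) = (t + 2)(t - 7) / -8
  L_2(t) = (t + 2)(t + 1) / 72
Then g(t) = -9·L_0(t) - 5·L_1(t) - 117·L_2(t).
Expanding and collecting terms gives g(t) = -2t^2 - 2t - 5.
Evaluating at t = 9: g(9) = -185.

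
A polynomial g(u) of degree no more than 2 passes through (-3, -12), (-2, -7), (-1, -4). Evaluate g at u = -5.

-28

Using the Lagrange interpolation formula with nodes -3, -2, -1:
  L_0(u) = (u + 2)(u + 1) / 2
  L_1(u) = (u + 3)(u + 1) / -1
  L_2(u) = (u + 3)(u + 2) / 2
Then g(u) = -12·L_0(u) - 7·L_1(u) - 4·L_2(u).
Expanding and collecting terms gives g(u) = -u² - 3.
Evaluating at u = -5: g(-5) = -28.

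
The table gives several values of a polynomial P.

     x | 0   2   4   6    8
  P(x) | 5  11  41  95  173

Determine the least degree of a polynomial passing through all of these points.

Forward differences of the values at x = 0, 2, 4, 6, 8:
  P  : 5  11  41  95  173
  Δ  : 6  30  54  78
  Δ^2: 24  24  24
  Δ^3: 0  0
  Δ^4: 0
The second differences are constant (24) and nonzero, while all higher differences vanish, so the minimal degree is 2.

2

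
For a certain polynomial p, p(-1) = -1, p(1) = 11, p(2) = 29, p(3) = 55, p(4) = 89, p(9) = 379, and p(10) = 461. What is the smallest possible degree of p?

2

Divided differences on the nodes -1, 1, 2, 3, 4, 9, 10:
  order 0: -1  11  29  55  89  379  461
  order 1: 6  18  26  34  58  82
  order 2: 4  4  4  4  4
  order 3: 0  0  0  0
  order 4: 0  0  0
  order 5: 0  0
  order 6: 0
The order-2 divided differences are all 4 (nonzero) and every higher order vanishes, so the data lies on a polynomial of degree exactly 2.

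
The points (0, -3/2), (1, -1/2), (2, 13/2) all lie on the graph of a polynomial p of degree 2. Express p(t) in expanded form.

p(t) = 3t^2 - 2t - 3/2

Write p(t) = at^2 + bt + c. Substituting each data point gives a linear system:
  c = -3/2
  a + b + c = -1/2
  4a + 2b + c = 13/2
Solving the system yields a = 3, b = -2, c = -3/2.
So p(t) = 3t^2 - 2t - 3/2.
Check: p(0) = -3/2. ✓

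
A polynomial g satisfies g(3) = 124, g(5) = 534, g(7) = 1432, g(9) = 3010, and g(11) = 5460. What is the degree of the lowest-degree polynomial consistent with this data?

Forward differences of the values at s = 3, 5, 7, 9, 11:
  g  : 124  534  1432  3010  5460
  Δ  : 410  898  1578  2450
  Δ^2: 488  680  872
  Δ^3: 192  192
  Δ^4: 0
The third differences are constant (192) and nonzero, while all higher differences vanish, so the minimal degree is 3.

3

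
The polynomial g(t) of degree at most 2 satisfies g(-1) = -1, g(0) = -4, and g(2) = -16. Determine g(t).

g(t) = -t^2 - 4t - 4

Using the Lagrange interpolation formula with nodes -1, 0, 2:
  L_0(t) = t(t - 2) / 3
  L_1(t) = (t + 1)(t - 2) / -2
  L_2(t) = (t + 1)t / 6
Then g(t) = -1·L_0(t) - 4·L_1(t) - 16·L_2(t).
Expanding and collecting terms gives g(t) = -t² - 4t - 4.
Check: g(2) = -16. ✓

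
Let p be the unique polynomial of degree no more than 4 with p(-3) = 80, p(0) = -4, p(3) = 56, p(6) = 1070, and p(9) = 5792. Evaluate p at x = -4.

280

Write p(x) = ax^4 + bx^3 + cx^2 + dx + e. Substituting each data point gives a linear system:
  81a - 27b + 9c - 3d + e = 80
  e = -4
  81a + 27b + 9c + 3d + e = 56
  1296a + 216b + 36c + 6d + e = 1070
  6561a + 729b + 81c + 9d + e = 5792
Solving the system yields a = 1, b = -1, c = -1, d = 5, e = -4.
So p(x) = x^4 - x^3 - x^2 + 5x - 4.
Then p(-4) = 280.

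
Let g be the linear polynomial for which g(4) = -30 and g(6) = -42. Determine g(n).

g(n) = -6n - 6

Write g(n) = an + b. Substituting each data point gives a linear system:
  4a + b = -30
  6a + b = -42
Solving the system yields a = -6, b = -6.
So g(n) = -6n - 6.
Check: g(6) = -42. ✓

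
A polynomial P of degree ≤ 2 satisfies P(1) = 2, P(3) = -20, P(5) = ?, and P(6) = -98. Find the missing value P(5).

The 3 known points determine the degree-2 polynomial uniquely.
Write P(u) = au^2 + bu + c. Substituting each data point gives a linear system:
  a + b + c = 2
  9a + 3b + c = -20
  36a + 6b + c = -98
Solving the system yields a = -3, b = 1, c = 4.
So P(u) = -3u^2 + u + 4.
Then P(5) = -66.

-66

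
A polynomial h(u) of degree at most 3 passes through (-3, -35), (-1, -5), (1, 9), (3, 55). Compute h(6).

289

Forward differences of the values at u = -3, -1, 1, 3:
  h  : -35  -5  9  55
  Δ  : 30  14  46
  Δ^2: -16  32
  Δ^3: 48
The third differences are constant, confirming degree 3.
Interpolating (Newton forward form) and evaluating at u = 6 gives h(6) = 289.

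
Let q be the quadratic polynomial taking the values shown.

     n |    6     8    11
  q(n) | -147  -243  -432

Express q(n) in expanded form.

Write q(n) = an^2 + bn + c. Substituting each data point gives a linear system:
  36a + 6b + c = -147
  64a + 8b + c = -243
  121a + 11b + c = -432
Solving the system yields a = -3, b = -6, c = -3.
So q(n) = -3n² - 6n - 3.
Check: q(8) = -243. ✓

q(n) = -3n^2 - 6n - 3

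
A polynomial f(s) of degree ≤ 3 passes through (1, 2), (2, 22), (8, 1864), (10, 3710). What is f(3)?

Write f(s) = as^3 + bs^2 + cs + d. Substituting each data point gives a linear system:
  a + b + c + d = 2
  8a + 4b + 2c + d = 22
  512a + 64b + 8c + d = 1864
  1000a + 100b + 10c + d = 3710
Solving the system yields a = 4, b = -3, c = 1, d = 0.
So f(s) = 4s^3 - 3s^2 + s.
Then f(3) = 84.

84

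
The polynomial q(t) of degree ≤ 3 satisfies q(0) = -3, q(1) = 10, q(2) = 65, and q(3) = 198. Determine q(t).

Write q(t) = at^3 + bt^2 + ct + d. Substituting each data point gives a linear system:
  d = -3
  a + b + c + d = 10
  8a + 4b + 2c + d = 65
  27a + 9b + 3c + d = 198
Solving the system yields a = 6, b = 3, c = 4, d = -3.
So q(t) = 6t^3 + 3t^2 + 4t - 3.
Check: q(2) = 65. ✓

q(t) = 6t^3 + 3t^2 + 4t - 3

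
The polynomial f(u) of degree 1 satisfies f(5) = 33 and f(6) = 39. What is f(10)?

63

Write f(u) = au + b. Substituting each data point gives a linear system:
  5a + b = 33
  6a + b = 39
Solving the system yields a = 6, b = 3.
So f(u) = 6u + 3.
Then f(10) = 63.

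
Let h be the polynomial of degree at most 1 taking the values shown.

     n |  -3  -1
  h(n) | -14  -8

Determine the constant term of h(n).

-5

Write h(n) = an + b. Substituting each data point gives a linear system:
  -3a + b = -14
  -a + b = -8
Solving the system yields a = 3, b = -5.
So h(n) = 3n - 5.
The constant term is -5.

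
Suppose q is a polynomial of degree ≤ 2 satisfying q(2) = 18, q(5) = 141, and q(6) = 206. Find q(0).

-4

Write q(x) = ax^2 + bx + c. Substituting each data point gives a linear system:
  4a + 2b + c = 18
  25a + 5b + c = 141
  36a + 6b + c = 206
Solving the system yields a = 6, b = -1, c = -4.
So q(x) = 6x^2 - x - 4.
Then q(0) = -4.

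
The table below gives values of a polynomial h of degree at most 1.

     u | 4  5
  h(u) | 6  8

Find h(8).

14

Write h(u) = au + b. Substituting each data point gives a linear system:
  4a + b = 6
  5a + b = 8
Solving the system yields a = 2, b = -2.
So h(u) = 2u - 2.
Then h(8) = 14.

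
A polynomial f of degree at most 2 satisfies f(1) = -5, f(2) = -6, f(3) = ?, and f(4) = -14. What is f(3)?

The 3 known points determine the degree-2 polynomial uniquely.
Write f(t) = at^2 + bt + c. Substituting each data point gives a linear system:
  a + b + c = -5
  4a + 2b + c = -6
  16a + 4b + c = -14
Solving the system yields a = -1, b = 2, c = -6.
So f(t) = -t^2 + 2t - 6.
Then f(3) = -9.

-9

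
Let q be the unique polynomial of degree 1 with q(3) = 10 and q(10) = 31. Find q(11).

Write q(n) = an + b. Substituting each data point gives a linear system:
  3a + b = 10
  10a + b = 31
Solving the system yields a = 3, b = 1.
So q(n) = 3n + 1.
Then q(11) = 34.

34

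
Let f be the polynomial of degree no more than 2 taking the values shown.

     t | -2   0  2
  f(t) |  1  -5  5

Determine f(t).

f(t) = 2t^2 + t - 5

Write f(t) = at^2 + bt + c. Substituting each data point gives a linear system:
  4a - 2b + c = 1
  c = -5
  4a + 2b + c = 5
Solving the system yields a = 2, b = 1, c = -5.
So f(t) = 2t^2 + t - 5.
Check: f(-2) = 1. ✓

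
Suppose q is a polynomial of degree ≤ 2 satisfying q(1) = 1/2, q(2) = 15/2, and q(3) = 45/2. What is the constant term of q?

3/2

Write q(u) = au^2 + bu + c. Substituting each data point gives a linear system:
  a + b + c = 1/2
  4a + 2b + c = 15/2
  9a + 3b + c = 45/2
Solving the system yields a = 4, b = -5, c = 3/2.
So q(u) = 4u² - 5u + 3/2.
The constant term is 3/2.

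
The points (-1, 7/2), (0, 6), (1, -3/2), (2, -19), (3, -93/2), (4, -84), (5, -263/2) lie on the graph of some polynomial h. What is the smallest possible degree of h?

Forward differences of the values at t = -1, 0, 1, 2, 3, 4, 5:
  h  : 7/2  6  -3/2  -19  -93/2  -84  -263/2
  Δ  : 5/2  -15/2  -35/2  -55/2  -75/2  -95/2
  Δ^2: -10  -10  -10  -10  -10
  Δ^3: 0  0  0  0
  Δ^4: 0  0  0
  Δ^5: 0  0
  Δ^6: 0
The second differences are constant (-10) and nonzero, while all higher differences vanish, so the minimal degree is 2.

2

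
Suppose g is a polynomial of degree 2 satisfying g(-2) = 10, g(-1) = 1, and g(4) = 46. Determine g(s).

Write g(s) = as^2 + bs + c. Substituting each data point gives a linear system:
  4a - 2b + c = 10
  a - b + c = 1
  16a + 4b + c = 46
Solving the system yields a = 3, b = 0, c = -2.
So g(s) = 3s^2 - 2.
Check: g(4) = 46. ✓

g(s) = 3s^2 - 2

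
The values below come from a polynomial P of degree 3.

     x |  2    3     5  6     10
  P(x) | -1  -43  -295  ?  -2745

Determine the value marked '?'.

The 4 known points determine the degree-3 polynomial uniquely.
Write P(x) = ax^3 + bx^2 + cx + d. Substituting each data point gives a linear system:
  8a + 4b + 2c + d = -1
  27a + 9b + 3c + d = -43
  125a + 25b + 5c + d = -295
  1000a + 100b + 10c + d = -2745
Solving the system yields a = -3, b = 2, c = 5, d = 5.
So P(x) = -3x³ + 2x² + 5x + 5.
Then P(6) = -541.

-541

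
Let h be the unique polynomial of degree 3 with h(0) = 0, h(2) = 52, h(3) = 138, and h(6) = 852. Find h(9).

Write h(x) = ax^3 + bx^2 + cx + d. Substituting each data point gives a linear system:
  d = 0
  8a + 4b + 2c + d = 52
  27a + 9b + 3c + d = 138
  216a + 36b + 6c + d = 852
Solving the system yields a = 3, b = 5, c = 4, d = 0.
So h(x) = 3x^3 + 5x^2 + 4x.
Then h(9) = 2628.

2628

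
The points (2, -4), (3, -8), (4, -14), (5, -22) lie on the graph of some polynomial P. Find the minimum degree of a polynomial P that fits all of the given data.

Forward differences of the values at x = 2, 3, 4, 5:
  P  : -4  -8  -14  -22
  Δ  : -4  -6  -8
  Δ^2: -2  -2
  Δ^3: 0
The second differences are constant (-2) and nonzero, while all higher differences vanish, so the minimal degree is 2.

2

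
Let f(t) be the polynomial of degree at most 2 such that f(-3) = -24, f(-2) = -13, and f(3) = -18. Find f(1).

Write f(t) = at^2 + bt + c. Substituting each data point gives a linear system:
  9a - 3b + c = -24
  4a - 2b + c = -13
  9a + 3b + c = -18
Solving the system yields a = -2, b = 1, c = -3.
So f(t) = -2t² + t - 3.
Then f(1) = -4.

-4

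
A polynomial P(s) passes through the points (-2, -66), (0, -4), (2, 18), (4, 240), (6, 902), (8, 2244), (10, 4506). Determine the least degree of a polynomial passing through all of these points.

3

Forward differences of the values at s = -2, 0, 2, 4, 6, 8, 10:
  P  : -66  -4  18  240  902  2244  4506
  Δ  : 62  22  222  662  1342  2262
  Δ^2: -40  200  440  680  920
  Δ^3: 240  240  240  240
  Δ^4: 0  0  0
  Δ^5: 0  0
  Δ^6: 0
The third differences are constant (240) and nonzero, while all higher differences vanish, so the minimal degree is 3.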